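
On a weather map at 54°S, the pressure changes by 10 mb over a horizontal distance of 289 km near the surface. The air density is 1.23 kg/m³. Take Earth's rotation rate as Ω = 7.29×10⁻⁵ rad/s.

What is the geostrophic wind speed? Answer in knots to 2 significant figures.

Coriolis parameter at 54°S:
f = 2Ω sin φ = 2 × 7.29×10⁻⁵ × sin 54° = 1.18×10⁻⁴ s⁻¹
Pressure gradient: |∂P/∂n| = 1000 Pa / 289000 m = 3.46×10⁻³ Pa/m
Geostrophic balance (pressure-gradient force = Coriolis force):
V_g = (1/(fρ)) |∂P/∂n| = 3.46×10⁻³ / (1.18×10⁻⁴ × 1.23) = 23.8 m/s
Converting: 23.8 m/s × 1.944 = 46 knots

46 knots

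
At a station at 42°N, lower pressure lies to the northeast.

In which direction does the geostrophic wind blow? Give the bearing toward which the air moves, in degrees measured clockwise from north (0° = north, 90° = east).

The pressure-gradient force points toward the northeast (bearing 045°).
Geostrophic balance: in the Northern Hemisphere the Coriolis force deflects motion to the right, so the geostrophic wind blows 90° to the right of the pressure-gradient force (low pressure on the left).
Rotating 045° by 90° clockwise gives 135° — the wind blows toward the southeast.

135°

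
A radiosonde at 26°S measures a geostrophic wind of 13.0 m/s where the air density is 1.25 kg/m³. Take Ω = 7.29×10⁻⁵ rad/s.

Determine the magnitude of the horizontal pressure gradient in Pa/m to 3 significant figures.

1.04×10⁻³ Pa/m

Coriolis parameter at 26°S:
f = 2Ω sin φ = 2 × 7.29×10⁻⁵ × sin 26° = 6.39×10⁻⁵ s⁻¹
Geostrophic balance rearranged: |∂P/∂n| = f ρ V_g
|∂P/∂n| = 6.39×10⁻⁵ × 1.25 × 13.0 = 1.04×10⁻³ Pa/m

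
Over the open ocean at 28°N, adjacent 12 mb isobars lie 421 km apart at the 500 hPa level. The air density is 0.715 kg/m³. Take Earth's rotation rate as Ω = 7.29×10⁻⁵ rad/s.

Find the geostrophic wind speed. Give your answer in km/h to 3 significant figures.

Coriolis parameter at 28°N:
f = 2Ω sin φ = 2 × 7.29×10⁻⁵ × sin 28° = 6.84×10⁻⁵ s⁻¹
Pressure gradient: |∂P/∂n| = 1200 Pa / 421000 m = 2.85×10⁻³ Pa/m
Geostrophic balance (pressure-gradient force = Coriolis force):
V_g = (1/(fρ)) |∂P/∂n| = 2.85×10⁻³ / (6.84×10⁻⁵ × 0.715) = 58.2 m/s
Converting: 58.2 m/s × 3.6 = 210 km/h

210 km/h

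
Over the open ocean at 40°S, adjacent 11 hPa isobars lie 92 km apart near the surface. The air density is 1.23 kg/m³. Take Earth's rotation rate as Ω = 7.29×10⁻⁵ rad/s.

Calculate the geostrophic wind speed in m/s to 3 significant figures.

Coriolis parameter at 40°S:
f = 2Ω sin φ = 2 × 7.29×10⁻⁵ × sin 40° = 9.37×10⁻⁵ s⁻¹
Pressure gradient: |∂P/∂n| = 1100 Pa / 92000 m = 1.20×10⁻² Pa/m
Geostrophic balance (pressure-gradient force = Coriolis force):
V_g = (1/(fρ)) |∂P/∂n| = 1.20×10⁻² / (9.37×10⁻⁵ × 1.23) = 104 m/s

104 m/s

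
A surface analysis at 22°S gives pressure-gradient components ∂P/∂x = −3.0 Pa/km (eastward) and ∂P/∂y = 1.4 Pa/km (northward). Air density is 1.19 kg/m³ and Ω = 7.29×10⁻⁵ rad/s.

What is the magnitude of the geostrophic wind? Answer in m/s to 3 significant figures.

Coriolis parameter at 22°S:
f = 2Ω sin φ = 2 × 7.29×10⁻⁵ × sin 22° = 5.46×10⁻⁵ s⁻¹
In the Southern Hemisphere f is negative: f = −5.46×10⁻⁵ s⁻¹.
Component geostrophic relations (x east, y north):
u_g = −(1/(fρ)) ∂P/∂y,  v_g = (1/(fρ)) ∂P/∂x
u_g = −(1.4×10⁻³)/(−5.46×10⁻⁵ × 1.19) = 21.5 m/s;  v_g = (−3.0×10⁻³)/(−5.46×10⁻⁵ × 1.19) = 46.2 m/s
|V_g| = √(u_g² + v_g²) = 50.9 m/s

50.9 m/s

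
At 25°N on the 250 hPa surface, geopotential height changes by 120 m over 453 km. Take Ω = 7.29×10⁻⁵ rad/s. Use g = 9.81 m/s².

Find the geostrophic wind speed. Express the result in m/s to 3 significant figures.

Coriolis parameter at 25°N:
f = 2Ω sin φ = 2 × 7.29×10⁻⁵ × sin 25° = 6.16×10⁻⁵ s⁻¹
Height gradient: |∂Z/∂n| = 120 m / 453000 m = 2.65×10⁻⁴
On a pressure surface, geostrophic balance gives V_g = (g/f)|∂Z/∂n|:
V_g = 9.81 × 2.65×10⁻⁴ / 6.16×10⁻⁵ = 42.2 m/s

42.2 m/s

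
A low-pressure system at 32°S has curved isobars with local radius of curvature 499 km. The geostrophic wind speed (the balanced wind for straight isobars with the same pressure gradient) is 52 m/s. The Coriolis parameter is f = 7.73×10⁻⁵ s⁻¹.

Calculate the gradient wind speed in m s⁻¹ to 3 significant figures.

Around a low, centrifugal force acts outward with Coriolis, so pressure-gradient force balances both:
(1/ρ)|∂P/∂n| = fV + V²/R  →  V² + fR·V − fR·V_g = 0
With fR = 7.73×10⁻⁵ × 499×10³ m = 38.6 m/s:
V = [−fR + √((fR)² + 4 fR V_g)]/2 = [−38.6 + √(38.6² + 4×38.6×52)]/2 = 29.5 m/s
Subgeostrophic (V < V_g = 52 m/s), as expected around a low.

29.5 m s⁻¹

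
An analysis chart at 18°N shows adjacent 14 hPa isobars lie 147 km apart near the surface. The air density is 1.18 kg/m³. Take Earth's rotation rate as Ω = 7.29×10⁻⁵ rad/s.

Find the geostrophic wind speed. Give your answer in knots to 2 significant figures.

Coriolis parameter at 18°N:
f = 2Ω sin φ = 2 × 7.29×10⁻⁵ × sin 18° = 4.51×10⁻⁵ s⁻¹
Pressure gradient: |∂P/∂n| = 1400 Pa / 147000 m = 9.52×10⁻³ Pa/m
Geostrophic balance (pressure-gradient force = Coriolis force):
V_g = (1/(fρ)) |∂P/∂n| = 9.52×10⁻³ / (4.51×10⁻⁵ × 1.18) = 179 m/s
Converting: 179 m/s × 1.944 = 350 knots

350 knots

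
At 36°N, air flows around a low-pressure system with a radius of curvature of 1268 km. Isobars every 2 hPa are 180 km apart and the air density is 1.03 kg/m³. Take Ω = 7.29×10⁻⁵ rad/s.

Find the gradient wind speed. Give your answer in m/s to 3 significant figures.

11.4 m/s

Coriolis parameter at 36°N:
f = 2Ω sin φ = 2 × 7.29×10⁻⁵ × sin 36° = 8.57×10⁻⁵ s⁻¹
Pressure gradient: |∂P/∂n| = 200 Pa / 180000 m = 1.11×10⁻³ Pa/m
Geostrophic speed: V_g = |∂P/∂n|/(fρ) = 1.11×10⁻³/(8.57×10⁻⁵ × 1.03) = 12.6 m/s
Around a low, centrifugal force acts outward with Coriolis, so pressure-gradient force balances both:
(1/ρ)|∂P/∂n| = fV + V²/R  →  V² + fR·V − fR·V_g = 0
With fR = 8.57×10⁻⁵ × 1268×10³ m = 109 m/s:
V = [−fR + √((fR)² + 4 fR V_g)]/2 = [−109 + √(109² + 4×109×12.6)]/2 = 11.4 m/s
Subgeostrophic (V < V_g = 12.6 m/s), as expected around a low.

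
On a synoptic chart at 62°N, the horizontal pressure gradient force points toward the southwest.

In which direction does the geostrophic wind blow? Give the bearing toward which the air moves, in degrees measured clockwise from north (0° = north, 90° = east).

The pressure-gradient force points toward the southwest (bearing 225°).
Geostrophic balance: in the Northern Hemisphere the Coriolis force deflects motion to the right, so the geostrophic wind blows 90° to the right of the pressure-gradient force (low pressure on the left).
Rotating 225° by 90° clockwise gives 315° — the wind blows toward the northwest.

315°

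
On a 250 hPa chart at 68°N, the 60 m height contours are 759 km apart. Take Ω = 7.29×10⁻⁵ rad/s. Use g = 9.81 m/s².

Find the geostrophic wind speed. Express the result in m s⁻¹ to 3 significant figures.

Coriolis parameter at 68°N:
f = 2Ω sin φ = 2 × 7.29×10⁻⁵ × sin 68° = 1.35×10⁻⁴ s⁻¹
Height gradient: |∂Z/∂n| = 60 m / 759000 m = 7.91×10⁻⁵
On a pressure surface, geostrophic balance gives V_g = (g/f)|∂Z/∂n|:
V_g = 9.81 × 7.91×10⁻⁵ / 1.35×10⁻⁴ = 5.74 m/s

5.74 m s⁻¹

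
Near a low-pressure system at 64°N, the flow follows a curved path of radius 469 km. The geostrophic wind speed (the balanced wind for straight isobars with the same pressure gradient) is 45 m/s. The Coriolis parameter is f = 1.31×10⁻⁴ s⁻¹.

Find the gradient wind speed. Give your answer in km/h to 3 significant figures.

Around a low, centrifugal force acts outward with Coriolis, so pressure-gradient force balances both:
(1/ρ)|∂P/∂n| = fV + V²/R  →  V² + fR·V − fR·V_g = 0
With fR = 1.31×10⁻⁴ × 469×10³ m = 61.4 m/s:
V = [−fR + √((fR)² + 4 fR V_g)]/2 = [−61.4 + √(61.4² + 4×61.4×45)]/2 = 30.2 m/s
Subgeostrophic (V < V_g = 45 m/s), as expected around a low.
Converting: 30.2 m/s × 3.6 = 109 km/h

109 km/h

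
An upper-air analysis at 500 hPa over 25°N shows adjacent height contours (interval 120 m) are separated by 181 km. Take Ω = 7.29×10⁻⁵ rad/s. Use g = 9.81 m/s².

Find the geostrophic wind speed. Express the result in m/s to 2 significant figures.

110 m/s

Coriolis parameter at 25°N:
f = 2Ω sin φ = 2 × 7.29×10⁻⁵ × sin 25° = 6.16×10⁻⁵ s⁻¹
Height gradient: |∂Z/∂n| = 120 m / 181000 m = 6.63×10⁻⁴
On a pressure surface, geostrophic balance gives V_g = (g/f)|∂Z/∂n|:
V_g = 9.81 × 6.63×10⁻⁴ / 6.16×10⁻⁵ = 106 m/s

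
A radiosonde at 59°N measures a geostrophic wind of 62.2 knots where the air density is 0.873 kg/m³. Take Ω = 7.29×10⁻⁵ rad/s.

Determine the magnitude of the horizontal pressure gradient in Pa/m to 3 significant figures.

Coriolis parameter at 59°N:
f = 2Ω sin φ = 2 × 7.29×10⁻⁵ × sin 59° = 1.25×10⁻⁴ s⁻¹
Wind speed in SI: 62.2 knots = 32.0 m/s
Geostrophic balance rearranged: |∂P/∂n| = f ρ V_g
|∂P/∂n| = 1.25×10⁻⁴ × 0.873 × 32.0 = 3.49×10⁻³ Pa/m

3.49×10⁻³ Pa/m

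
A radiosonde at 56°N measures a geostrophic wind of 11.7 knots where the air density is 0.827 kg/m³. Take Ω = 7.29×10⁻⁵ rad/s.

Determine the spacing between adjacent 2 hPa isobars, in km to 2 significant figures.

330 km

Coriolis parameter at 56°N:
f = 2Ω sin φ = 2 × 7.29×10⁻⁵ × sin 56° = 1.21×10⁻⁴ s⁻¹
Wind speed in SI: 11.7 knots = 6.02 m/s
Geostrophic balance rearranged: |∂P/∂n| = f ρ V_g
|∂P/∂n| = 1.21×10⁻⁴ × 0.827 × 6.02 = 6.02×10⁻⁴ Pa/m
Isobar spacing: Δn = ΔP/|∂P/∂n| = 200 Pa / 6.02×10⁻⁴ Pa/m = 332406 m ≈ 330 km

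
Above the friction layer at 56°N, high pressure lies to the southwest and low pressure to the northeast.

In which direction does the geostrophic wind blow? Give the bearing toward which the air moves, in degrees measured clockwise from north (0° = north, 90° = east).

135°

The pressure-gradient force points toward the northeast (bearing 045°).
Geostrophic balance: in the Northern Hemisphere the Coriolis force deflects motion to the right, so the geostrophic wind blows 90° to the right of the pressure-gradient force (low pressure on the left).
Rotating 045° by 90° clockwise gives 135° — the wind blows toward the southeast.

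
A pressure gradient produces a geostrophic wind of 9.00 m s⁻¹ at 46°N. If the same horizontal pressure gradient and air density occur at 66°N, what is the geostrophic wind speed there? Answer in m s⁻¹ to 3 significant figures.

7.09 m s⁻¹

With the same pressure gradient and density, V_g ∝ 1/f ∝ 1/sin φ.
V₂ = V₁ · sin φ₁ / sin φ₂ = 9.00 × sin 46° / sin 66°
V₂ = 9.00 × 0.7193/0.9135 = 7.09 m s⁻¹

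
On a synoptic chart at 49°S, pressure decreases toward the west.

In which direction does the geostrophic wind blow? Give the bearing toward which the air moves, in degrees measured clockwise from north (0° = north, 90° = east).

180°

The pressure-gradient force points toward the west (bearing 270°).
Geostrophic balance: in the Southern Hemisphere the Coriolis force deflects motion to the left, so the geostrophic wind blows 90° to the left of the pressure-gradient force (low pressure on the right).
Rotating 270° by 90° counterclockwise gives 180° — the wind blows toward the south.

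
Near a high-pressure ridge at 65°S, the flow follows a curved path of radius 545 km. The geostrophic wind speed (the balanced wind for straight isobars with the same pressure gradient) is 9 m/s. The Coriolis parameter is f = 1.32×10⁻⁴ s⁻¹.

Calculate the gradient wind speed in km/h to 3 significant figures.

Around a high, pressure-gradient force acts outward with centrifugal, so Coriolis balances both:
fV = (1/ρ)|∂P/∂n| + V²/R  →  V² − fR·V + fR·V_g = 0
With fR = 1.32×10⁻⁴ × 545×10³ m = 71.9 m/s:
V = [fR − √((fR)² − 4 fR V_g)]/2 = [71.9 − √(71.9² − 4×71.9×9)]/2 = 10.5 m/s
Supergeostrophic (V > V_g = 9 m/s), as expected around a high.
Converting: 10.5 m/s × 3.6 = 38.0 km/h

38.0 km/h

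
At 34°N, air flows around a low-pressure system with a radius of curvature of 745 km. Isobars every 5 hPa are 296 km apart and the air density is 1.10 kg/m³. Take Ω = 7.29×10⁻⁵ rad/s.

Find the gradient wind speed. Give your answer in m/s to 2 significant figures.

Coriolis parameter at 34°N:
f = 2Ω sin φ = 2 × 7.29×10⁻⁵ × sin 34° = 8.15×10⁻⁵ s⁻¹
Pressure gradient: |∂P/∂n| = 500 Pa / 296000 m = 1.69×10⁻³ Pa/m
Geostrophic speed: V_g = |∂P/∂n|/(fρ) = 1.69×10⁻³/(8.15×10⁻⁵ × 1.10) = 18.8 m/s
Around a low, centrifugal force acts outward with Coriolis, so pressure-gradient force balances both:
(1/ρ)|∂P/∂n| = fV + V²/R  →  V² + fR·V − fR·V_g = 0
With fR = 8.15×10⁻⁵ × 745×10³ m = 60.7 m/s:
V = [−fR + √((fR)² + 4 fR V_g)]/2 = [−60.7 + √(60.7² + 4×60.7×18.8)]/2 = 15.1 m/s
Subgeostrophic (V < V_g = 18.8 m/s), as expected around a low.

15 m/s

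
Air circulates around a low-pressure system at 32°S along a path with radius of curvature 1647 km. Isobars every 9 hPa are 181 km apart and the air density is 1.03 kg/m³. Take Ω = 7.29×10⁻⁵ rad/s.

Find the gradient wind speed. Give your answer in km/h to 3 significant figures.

Coriolis parameter at 32°S:
f = 2Ω sin φ = 2 × 7.29×10⁻⁵ × sin 32° = 7.73×10⁻⁵ s⁻¹
Pressure gradient: |∂P/∂n| = 900 Pa / 181000 m = 4.97×10⁻³ Pa/m
Geostrophic speed: V_g = |∂P/∂n|/(fρ) = 4.97×10⁻³/(7.73×10⁻⁵ × 1.03) = 62.5 m/s
Around a low, centrifugal force acts outward with Coriolis, so pressure-gradient force balances both:
(1/ρ)|∂P/∂n| = fV + V²/R  →  V² + fR·V − fR·V_g = 0
With fR = 7.73×10⁻⁵ × 1647×10³ m = 127 m/s:
V = [−fR + √((fR)² + 4 fR V_g)]/2 = [−127 + √(127² + 4×127×62.5)]/2 = 45.9 m/s
Subgeostrophic (V < V_g = 62.5 m/s), as expected around a low.
Converting: 45.9 m/s × 3.6 = 165 km/h

165 km/h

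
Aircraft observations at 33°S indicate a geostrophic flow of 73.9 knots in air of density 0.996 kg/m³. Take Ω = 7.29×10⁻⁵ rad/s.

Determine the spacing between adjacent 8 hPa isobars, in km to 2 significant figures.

270 km

Coriolis parameter at 33°S:
f = 2Ω sin φ = 2 × 7.29×10⁻⁵ × sin 33° = 7.94×10⁻⁵ s⁻¹
Wind speed in SI: 73.9 knots = 38.0 m/s
Geostrophic balance rearranged: |∂P/∂n| = f ρ V_g
|∂P/∂n| = 7.94×10⁻⁵ × 0.996 × 38.0 = 3.01×10⁻³ Pa/m
Isobar spacing: Δn = ΔP/|∂P/∂n| = 800 Pa / 3.01×10⁻³ Pa/m = 266061 m ≈ 270 km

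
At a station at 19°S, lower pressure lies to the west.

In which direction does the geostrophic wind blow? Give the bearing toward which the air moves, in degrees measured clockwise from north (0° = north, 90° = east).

The pressure-gradient force points toward the west (bearing 270°).
Geostrophic balance: in the Southern Hemisphere the Coriolis force deflects motion to the left, so the geostrophic wind blows 90° to the left of the pressure-gradient force (low pressure on the right).
Rotating 270° by 90° counterclockwise gives 180° — the wind blows toward the south.

180°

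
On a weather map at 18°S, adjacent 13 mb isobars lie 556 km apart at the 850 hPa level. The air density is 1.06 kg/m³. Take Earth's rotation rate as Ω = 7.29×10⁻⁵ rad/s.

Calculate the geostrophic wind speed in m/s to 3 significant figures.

Coriolis parameter at 18°S:
f = 2Ω sin φ = 2 × 7.29×10⁻⁵ × sin 18° = 4.51×10⁻⁵ s⁻¹
Pressure gradient: |∂P/∂n| = 1300 Pa / 556000 m = 2.34×10⁻³ Pa/m
Geostrophic balance (pressure-gradient force = Coriolis force):
V_g = (1/(fρ)) |∂P/∂n| = 2.34×10⁻³ / (4.51×10⁻⁵ × 1.06) = 49.0 m/s

49.0 m/s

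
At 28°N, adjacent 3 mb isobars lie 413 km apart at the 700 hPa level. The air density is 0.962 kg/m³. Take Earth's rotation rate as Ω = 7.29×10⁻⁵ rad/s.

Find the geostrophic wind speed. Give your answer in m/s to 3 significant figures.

11.0 m/s

Coriolis parameter at 28°N:
f = 2Ω sin φ = 2 × 7.29×10⁻⁵ × sin 28° = 6.84×10⁻⁵ s⁻¹
Pressure gradient: |∂P/∂n| = 300 Pa / 413000 m = 7.26×10⁻⁴ Pa/m
Geostrophic balance (pressure-gradient force = Coriolis force):
V_g = (1/(fρ)) |∂P/∂n| = 7.26×10⁻⁴ / (6.84×10⁻⁵ × 0.962) = 11.0 m/s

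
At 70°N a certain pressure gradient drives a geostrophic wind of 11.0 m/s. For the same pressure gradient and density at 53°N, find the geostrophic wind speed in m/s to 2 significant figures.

13 m/s

With the same pressure gradient and density, V_g ∝ 1/f ∝ 1/sin φ.
V₂ = V₁ · sin φ₁ / sin φ₂ = 11.0 × sin 70° / sin 53°
V₂ = 11.0 × 0.9397/0.7986 = 13 m/s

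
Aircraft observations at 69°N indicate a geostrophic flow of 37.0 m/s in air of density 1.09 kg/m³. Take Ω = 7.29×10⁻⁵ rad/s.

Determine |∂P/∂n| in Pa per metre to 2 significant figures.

5.5×10⁻³ Pa/m

Coriolis parameter at 69°N:
f = 2Ω sin φ = 2 × 7.29×10⁻⁵ × sin 69° = 1.36×10⁻⁴ s⁻¹
Geostrophic balance rearranged: |∂P/∂n| = f ρ V_g
|∂P/∂n| = 1.36×10⁻⁴ × 1.09 × 37.0 = 5.49×10⁻³ Pa/m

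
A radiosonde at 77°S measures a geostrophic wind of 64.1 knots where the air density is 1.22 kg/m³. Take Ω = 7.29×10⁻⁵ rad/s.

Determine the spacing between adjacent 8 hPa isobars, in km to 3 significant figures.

Coriolis parameter at 77°S:
f = 2Ω sin φ = 2 × 7.29×10⁻⁵ × sin 77° = 1.42×10⁻⁴ s⁻¹
Wind speed in SI: 64.1 knots = 33.0 m/s
Geostrophic balance rearranged: |∂P/∂n| = f ρ V_g
|∂P/∂n| = 1.42×10⁻⁴ × 1.22 × 33.0 = 5.72×10⁻³ Pa/m
Isobar spacing: Δn = ΔP/|∂P/∂n| = 800 Pa / 5.72×10⁻³ Pa/m = 139976 m ≈ 140 km

140 km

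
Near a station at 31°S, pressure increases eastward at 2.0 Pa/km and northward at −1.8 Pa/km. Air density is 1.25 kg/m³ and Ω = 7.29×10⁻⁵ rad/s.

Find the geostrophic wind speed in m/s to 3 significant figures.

28.7 m/s

Coriolis parameter at 31°S:
f = 2Ω sin φ = 2 × 7.29×10⁻⁵ × sin 31° = 7.51×10⁻⁵ s⁻¹
In the Southern Hemisphere f is negative: f = −7.51×10⁻⁵ s⁻¹.
Component geostrophic relations (x east, y north):
u_g = −(1/(fρ)) ∂P/∂y,  v_g = (1/(fρ)) ∂P/∂x
u_g = −(−1.8×10⁻³)/(−7.51×10⁻⁵ × 1.25) = −19.2 m/s;  v_g = (2.0×10⁻³)/(−7.51×10⁻⁵ × 1.25) = −21.3 m/s
|V_g| = √(u_g² + v_g²) = 28.7 m/s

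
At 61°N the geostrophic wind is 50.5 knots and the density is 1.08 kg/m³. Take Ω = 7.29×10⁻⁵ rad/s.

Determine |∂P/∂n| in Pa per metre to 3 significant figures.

Coriolis parameter at 61°N:
f = 2Ω sin φ = 2 × 7.29×10⁻⁵ × sin 61° = 1.28×10⁻⁴ s⁻¹
Wind speed in SI: 50.5 knots = 26.0 m/s
Geostrophic balance rearranged: |∂P/∂n| = f ρ V_g
|∂P/∂n| = 1.28×10⁻⁴ × 1.08 × 26.0 = 3.58×10⁻³ Pa/m

3.58×10⁻³ Pa/m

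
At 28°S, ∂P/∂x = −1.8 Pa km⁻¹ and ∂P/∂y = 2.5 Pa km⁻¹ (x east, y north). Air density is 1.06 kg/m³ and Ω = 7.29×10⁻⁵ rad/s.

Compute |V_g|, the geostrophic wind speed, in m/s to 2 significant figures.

42 m/s

Coriolis parameter at 28°S:
f = 2Ω sin φ = 2 × 7.29×10⁻⁵ × sin 28° = 6.84×10⁻⁵ s⁻¹
In the Southern Hemisphere f is negative: f = −6.84×10⁻⁵ s⁻¹.
Component geostrophic relations (x east, y north):
u_g = −(1/(fρ)) ∂P/∂y,  v_g = (1/(fρ)) ∂P/∂x
u_g = −(2.5×10⁻³)/(−6.84×10⁻⁵ × 1.06) = 34.5 m/s;  v_g = (−1.8×10⁻³)/(−6.84×10⁻⁵ × 1.06) = 24.8 m/s
|V_g| = √(u_g² + v_g²) = 42.5 m/s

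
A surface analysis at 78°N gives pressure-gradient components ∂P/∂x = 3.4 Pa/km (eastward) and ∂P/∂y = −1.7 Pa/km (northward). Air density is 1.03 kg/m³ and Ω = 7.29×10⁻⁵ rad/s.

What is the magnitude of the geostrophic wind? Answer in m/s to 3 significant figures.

25.9 m/s

Coriolis parameter at 78°N:
f = 2Ω sin φ = 2 × 7.29×10⁻⁵ × sin 78° = 1.43×10⁻⁴ s⁻¹
Component geostrophic relations (x east, y north):
u_g = −(1/(fρ)) ∂P/∂y,  v_g = (1/(fρ)) ∂P/∂x
u_g = −(−1.7×10⁻³)/(1.43×10⁻⁴ × 1.03) = 11.6 m/s;  v_g = (3.4×10⁻³)/(1.43×10⁻⁴ × 1.03) = 23.1 m/s
|V_g| = √(u_g² + v_g²) = 25.9 m/s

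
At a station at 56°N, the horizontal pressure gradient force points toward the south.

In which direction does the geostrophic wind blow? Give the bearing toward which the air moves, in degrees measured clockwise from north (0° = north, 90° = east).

The pressure-gradient force points toward the south (bearing 180°).
Geostrophic balance: in the Northern Hemisphere the Coriolis force deflects motion to the right, so the geostrophic wind blows 90° to the right of the pressure-gradient force (low pressure on the left).
Rotating 180° by 90° clockwise gives 270° — the wind blows toward the west.

270°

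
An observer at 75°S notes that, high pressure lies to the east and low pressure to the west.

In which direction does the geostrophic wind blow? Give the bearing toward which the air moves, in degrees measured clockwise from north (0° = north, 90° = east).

The pressure-gradient force points toward the west (bearing 270°).
Geostrophic balance: in the Southern Hemisphere the Coriolis force deflects motion to the left, so the geostrophic wind blows 90° to the left of the pressure-gradient force (low pressure on the right).
Rotating 270° by 90° counterclockwise gives 180° — the wind blows toward the south.

180°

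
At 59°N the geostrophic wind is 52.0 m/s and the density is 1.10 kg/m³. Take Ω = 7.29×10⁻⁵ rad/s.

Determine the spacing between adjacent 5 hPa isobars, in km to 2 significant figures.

70 km

Coriolis parameter at 59°N:
f = 2Ω sin φ = 2 × 7.29×10⁻⁵ × sin 59° = 1.25×10⁻⁴ s⁻¹
Geostrophic balance rearranged: |∂P/∂n| = f ρ V_g
|∂P/∂n| = 1.25×10⁻⁴ × 1.10 × 52.0 = 7.15×10⁻³ Pa/m
Isobar spacing: Δn = ΔP/|∂P/∂n| = 500 Pa / 7.15×10⁻³ Pa/m = 69944 m ≈ 70 km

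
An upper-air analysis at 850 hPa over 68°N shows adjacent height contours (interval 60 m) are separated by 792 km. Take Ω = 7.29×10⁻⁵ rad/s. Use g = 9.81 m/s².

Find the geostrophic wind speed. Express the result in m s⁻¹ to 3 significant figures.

Coriolis parameter at 68°N:
f = 2Ω sin φ = 2 × 7.29×10⁻⁵ × sin 68° = 1.35×10⁻⁴ s⁻¹
Height gradient: |∂Z/∂n| = 60 m / 792000 m = 7.58×10⁻⁵
On a pressure surface, geostrophic balance gives V_g = (g/f)|∂Z/∂n|:
V_g = 9.81 × 7.58×10⁻⁵ / 1.35×10⁻⁴ = 5.50 m/s

5.50 m s⁻¹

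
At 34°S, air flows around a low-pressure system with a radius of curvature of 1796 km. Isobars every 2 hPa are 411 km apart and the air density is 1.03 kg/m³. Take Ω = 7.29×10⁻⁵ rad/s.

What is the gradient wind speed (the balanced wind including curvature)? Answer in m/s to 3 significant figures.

5.58 m/s

Coriolis parameter at 34°S:
f = 2Ω sin φ = 2 × 7.29×10⁻⁵ × sin 34° = 8.15×10⁻⁵ s⁻¹
Pressure gradient: |∂P/∂n| = 200 Pa / 411000 m = 4.87×10⁻⁴ Pa/m
Geostrophic speed: V_g = |∂P/∂n|/(fρ) = 4.87×10⁻⁴/(8.15×10⁻⁵ × 1.03) = 5.79 m/s
Around a low, centrifugal force acts outward with Coriolis, so pressure-gradient force balances both:
(1/ρ)|∂P/∂n| = fV + V²/R  →  V² + fR·V − fR·V_g = 0
With fR = 8.15×10⁻⁵ × 1796×10³ m = 146 m/s:
V = [−fR + √((fR)² + 4 fR V_g)]/2 = [−146 + √(146² + 4×146×5.79)]/2 = 5.58 m/s
Subgeostrophic (V < V_g = 5.79 m/s), as expected around a low.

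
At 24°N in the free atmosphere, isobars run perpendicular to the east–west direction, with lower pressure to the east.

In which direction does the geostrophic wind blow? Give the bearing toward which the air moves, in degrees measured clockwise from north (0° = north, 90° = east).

180°

The pressure-gradient force points toward the east (bearing 090°).
Geostrophic balance: in the Northern Hemisphere the Coriolis force deflects motion to the right, so the geostrophic wind blows 90° to the right of the pressure-gradient force (low pressure on the left).
Rotating 090° by 90° clockwise gives 180° — the wind blows toward the south.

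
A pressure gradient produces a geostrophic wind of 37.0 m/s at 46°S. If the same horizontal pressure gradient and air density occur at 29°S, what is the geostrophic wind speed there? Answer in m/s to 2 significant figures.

With the same pressure gradient and density, V_g ∝ 1/f ∝ 1/sin φ.
V₂ = V₁ · sin φ₁ / sin φ₂ = 37.0 × sin 46° / sin 29°
V₂ = 37.0 × 0.7193/0.4848 = 55 m/s

55 m/s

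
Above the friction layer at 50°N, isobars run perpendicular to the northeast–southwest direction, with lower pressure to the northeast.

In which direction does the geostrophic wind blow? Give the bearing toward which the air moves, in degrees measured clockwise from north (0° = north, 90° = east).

The pressure-gradient force points toward the northeast (bearing 045°).
Geostrophic balance: in the Northern Hemisphere the Coriolis force deflects motion to the right, so the geostrophic wind blows 90° to the right of the pressure-gradient force (low pressure on the left).
Rotating 045° by 90° clockwise gives 135° — the wind blows toward the southeast.

135°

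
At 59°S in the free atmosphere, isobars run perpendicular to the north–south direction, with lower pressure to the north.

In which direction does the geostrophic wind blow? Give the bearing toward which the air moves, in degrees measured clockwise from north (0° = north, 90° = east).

270°

The pressure-gradient force points toward the north (bearing 000°).
Geostrophic balance: in the Southern Hemisphere the Coriolis force deflects motion to the left, so the geostrophic wind blows 90° to the left of the pressure-gradient force (low pressure on the right).
Rotating 000° by 90° counterclockwise gives 270° — the wind blows toward the west.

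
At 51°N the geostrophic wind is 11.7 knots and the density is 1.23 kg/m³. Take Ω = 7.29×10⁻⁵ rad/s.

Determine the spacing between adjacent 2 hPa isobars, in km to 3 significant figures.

Coriolis parameter at 51°N:
f = 2Ω sin φ = 2 × 7.29×10⁻⁵ × sin 51° = 1.13×10⁻⁴ s⁻¹
Wind speed in SI: 11.7 knots = 6.02 m/s
Geostrophic balance rearranged: |∂P/∂n| = f ρ V_g
|∂P/∂n| = 1.13×10⁻⁴ × 1.23 × 6.02 = 8.39×10⁻⁴ Pa/m
Isobar spacing: Δn = ΔP/|∂P/∂n| = 200 Pa / 8.39×10⁻⁴ Pa/m = 238419 m ≈ 238 km

238 km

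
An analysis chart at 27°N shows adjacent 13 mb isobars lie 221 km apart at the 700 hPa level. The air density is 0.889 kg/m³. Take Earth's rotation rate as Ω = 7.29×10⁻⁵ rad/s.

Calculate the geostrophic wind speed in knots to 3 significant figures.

194 knots

Coriolis parameter at 27°N:
f = 2Ω sin φ = 2 × 7.29×10⁻⁵ × sin 27° = 6.62×10⁻⁵ s⁻¹
Pressure gradient: |∂P/∂n| = 1300 Pa / 221000 m = 5.88×10⁻³ Pa/m
Geostrophic balance (pressure-gradient force = Coriolis force):
V_g = (1/(fρ)) |∂P/∂n| = 5.88×10⁻³ / (6.62×10⁻⁵ × 0.889) = 100.0 m/s
Converting: 100.0 m/s × 1.944 = 194 knots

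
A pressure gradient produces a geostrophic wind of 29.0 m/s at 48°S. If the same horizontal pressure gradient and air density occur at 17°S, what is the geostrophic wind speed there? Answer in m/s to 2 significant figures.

74 m/s

With the same pressure gradient and density, V_g ∝ 1/f ∝ 1/sin φ.
V₂ = V₁ · sin φ₁ / sin φ₂ = 29.0 × sin 48° / sin 17°
V₂ = 29.0 × 0.7431/0.2924 = 74 m/s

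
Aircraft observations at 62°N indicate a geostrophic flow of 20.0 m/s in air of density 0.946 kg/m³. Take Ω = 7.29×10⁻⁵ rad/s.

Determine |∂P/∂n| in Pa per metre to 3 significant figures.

2.44×10⁻³ Pa/m

Coriolis parameter at 62°N:
f = 2Ω sin φ = 2 × 7.29×10⁻⁵ × sin 62° = 1.29×10⁻⁴ s⁻¹
Geostrophic balance rearranged: |∂P/∂n| = f ρ V_g
|∂P/∂n| = 1.29×10⁻⁴ × 0.946 × 20.0 = 2.44×10⁻³ Pa/m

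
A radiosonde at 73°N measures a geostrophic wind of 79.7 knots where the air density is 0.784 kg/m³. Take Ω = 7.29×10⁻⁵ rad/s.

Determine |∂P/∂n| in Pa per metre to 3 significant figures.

Coriolis parameter at 73°N:
f = 2Ω sin φ = 2 × 7.29×10⁻⁵ × sin 73° = 1.39×10⁻⁴ s⁻¹
Wind speed in SI: 79.7 knots = 41.0 m/s
Geostrophic balance rearranged: |∂P/∂n| = f ρ V_g
|∂P/∂n| = 1.39×10⁻⁴ × 0.784 × 41.0 = 4.48×10⁻³ Pa/m

4.48×10⁻³ Pa/m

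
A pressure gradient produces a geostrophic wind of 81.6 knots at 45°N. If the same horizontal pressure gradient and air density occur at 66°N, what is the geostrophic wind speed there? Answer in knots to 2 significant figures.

With the same pressure gradient and density, V_g ∝ 1/f ∝ 1/sin φ.
V₂ = V₁ · sin φ₁ / sin φ₂ = 81.6 × sin 45° / sin 66°
V₂ = 81.6 × 0.7071/0.9135 = 63 knots

63 knots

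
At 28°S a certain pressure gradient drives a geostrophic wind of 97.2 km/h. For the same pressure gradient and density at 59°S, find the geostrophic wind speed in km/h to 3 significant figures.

With the same pressure gradient and density, V_g ∝ 1/f ∝ 1/sin φ.
V₂ = V₁ · sin φ₁ / sin φ₂ = 97.2 × sin 28° / sin 59°
V₂ = 97.2 × 0.4695/0.8572 = 53.2 km/h

53.2 km/h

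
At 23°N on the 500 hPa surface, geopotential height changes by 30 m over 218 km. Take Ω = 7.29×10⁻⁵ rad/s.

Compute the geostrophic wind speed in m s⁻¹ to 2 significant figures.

24 m s⁻¹

Coriolis parameter at 23°N:
f = 2Ω sin φ = 2 × 7.29×10⁻⁵ × sin 23° = 5.70×10⁻⁵ s⁻¹
Height gradient: |∂Z/∂n| = 30 m / 218000 m = 1.38×10⁻⁴
On a pressure surface, geostrophic balance gives V_g = (g/f)|∂Z/∂n|:
V_g = 9.81 × 1.38×10⁻⁴ / 5.70×10⁻⁵ = 23.7 m/s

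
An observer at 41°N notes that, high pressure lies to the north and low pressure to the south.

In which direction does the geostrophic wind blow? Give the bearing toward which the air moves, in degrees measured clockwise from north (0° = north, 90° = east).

270°

The pressure-gradient force points toward the south (bearing 180°).
Geostrophic balance: in the Northern Hemisphere the Coriolis force deflects motion to the right, so the geostrophic wind blows 90° to the right of the pressure-gradient force (low pressure on the left).
Rotating 180° by 90° clockwise gives 270° — the wind blows toward the west.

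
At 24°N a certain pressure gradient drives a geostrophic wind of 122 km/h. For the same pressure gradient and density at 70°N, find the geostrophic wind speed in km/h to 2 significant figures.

With the same pressure gradient and density, V_g ∝ 1/f ∝ 1/sin φ.
V₂ = V₁ · sin φ₁ / sin φ₂ = 122 × sin 24° / sin 70°
V₂ = 122 × 0.4067/0.9397 = 53 km/h

53 km/h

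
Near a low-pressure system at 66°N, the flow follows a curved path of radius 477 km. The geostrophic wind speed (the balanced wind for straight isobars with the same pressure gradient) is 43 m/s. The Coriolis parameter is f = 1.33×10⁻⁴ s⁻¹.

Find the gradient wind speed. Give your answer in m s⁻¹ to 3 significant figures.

Around a low, centrifugal force acts outward with Coriolis, so pressure-gradient force balances both:
(1/ρ)|∂P/∂n| = fV + V²/R  →  V² + fR·V − fR·V_g = 0
With fR = 1.33×10⁻⁴ × 477×10³ m = 63.4 m/s:
V = [−fR + √((fR)² + 4 fR V_g)]/2 = [−63.4 + √(63.4² + 4×63.4×43)]/2 = 29.4 m/s
Subgeostrophic (V < V_g = 43 m/s), as expected around a low.

29.4 m s⁻¹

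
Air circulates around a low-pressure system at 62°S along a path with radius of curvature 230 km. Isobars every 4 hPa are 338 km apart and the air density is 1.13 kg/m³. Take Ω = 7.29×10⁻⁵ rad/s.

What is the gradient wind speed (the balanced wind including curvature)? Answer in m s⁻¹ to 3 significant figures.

Coriolis parameter at 62°S:
f = 2Ω sin φ = 2 × 7.29×10⁻⁵ × sin 62° = 1.29×10⁻⁴ s⁻¹
Pressure gradient: |∂P/∂n| = 400 Pa / 338000 m = 1.18×10⁻³ Pa/m
Geostrophic speed: V_g = |∂P/∂n|/(fρ) = 1.18×10⁻³/(1.29×10⁻⁴ × 1.13) = 8.14 m/s
Around a low, centrifugal force acts outward with Coriolis, so pressure-gradient force balances both:
(1/ρ)|∂P/∂n| = fV + V²/R  →  V² + fR·V − fR·V_g = 0
With fR = 1.29×10⁻⁴ × 230×10³ m = 29.6 m/s:
V = [−fR + √((fR)² + 4 fR V_g)]/2 = [−29.6 + √(29.6² + 4×29.6×8.14)]/2 = 6.64 m/s
Subgeostrophic (V < V_g = 8.14 m/s), as expected around a low.

6.64 m s⁻¹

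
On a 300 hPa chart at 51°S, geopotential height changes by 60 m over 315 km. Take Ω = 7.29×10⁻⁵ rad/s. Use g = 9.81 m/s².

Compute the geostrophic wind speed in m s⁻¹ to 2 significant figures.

Coriolis parameter at 51°S:
f = 2Ω sin φ = 2 × 7.29×10⁻⁵ × sin 51° = 1.13×10⁻⁴ s⁻¹
Height gradient: |∂Z/∂n| = 60 m / 315000 m = 1.90×10⁻⁴
On a pressure surface, geostrophic balance gives V_g = (g/f)|∂Z/∂n|:
V_g = 9.81 × 1.90×10⁻⁴ / 1.13×10⁻⁴ = 16.5 m/s

16 m s⁻¹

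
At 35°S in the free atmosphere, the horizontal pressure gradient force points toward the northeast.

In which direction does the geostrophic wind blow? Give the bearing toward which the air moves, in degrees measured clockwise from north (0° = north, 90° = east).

315°

The pressure-gradient force points toward the northeast (bearing 045°).
Geostrophic balance: in the Southern Hemisphere the Coriolis force deflects motion to the left, so the geostrophic wind blows 90° to the left of the pressure-gradient force (low pressure on the right).
Rotating 045° by 90° counterclockwise gives 315° — the wind blows toward the northwest.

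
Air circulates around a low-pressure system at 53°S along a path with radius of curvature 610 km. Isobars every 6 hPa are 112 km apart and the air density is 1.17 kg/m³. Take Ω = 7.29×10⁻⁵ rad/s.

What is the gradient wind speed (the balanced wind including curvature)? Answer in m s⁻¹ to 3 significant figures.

Coriolis parameter at 53°S:
f = 2Ω sin φ = 2 × 7.29×10⁻⁵ × sin 53° = 1.16×10⁻⁴ s⁻¹
Pressure gradient: |∂P/∂n| = 600 Pa / 112000 m = 5.36×10⁻³ Pa/m
Geostrophic speed: V_g = |∂P/∂n|/(fρ) = 5.36×10⁻³/(1.16×10⁻⁴ × 1.17) = 39.3 m/s
Around a low, centrifugal force acts outward with Coriolis, so pressure-gradient force balances both:
(1/ρ)|∂P/∂n| = fV + V²/R  →  V² + fR·V − fR·V_g = 0
With fR = 1.16×10⁻⁴ × 610×10³ m = 71.0 m/s:
V = [−fR + √((fR)² + 4 fR V_g)]/2 = [−71.0 + √(71.0² + 4×71.0×39.3)]/2 = 28.2 m/s
Subgeostrophic (V < V_g = 39.3 m/s), as expected around a low.

28.2 m s⁻¹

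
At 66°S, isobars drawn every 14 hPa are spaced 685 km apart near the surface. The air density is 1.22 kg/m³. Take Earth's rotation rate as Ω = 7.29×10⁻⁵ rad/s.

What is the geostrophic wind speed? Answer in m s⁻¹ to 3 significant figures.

12.6 m s⁻¹

Coriolis parameter at 66°S:
f = 2Ω sin φ = 2 × 7.29×10⁻⁵ × sin 66° = 1.33×10⁻⁴ s⁻¹
Pressure gradient: |∂P/∂n| = 1400 Pa / 685000 m = 2.04×10⁻³ Pa/m
Geostrophic balance (pressure-gradient force = Coriolis force):
V_g = (1/(fρ)) |∂P/∂n| = 2.04×10⁻³ / (1.33×10⁻⁴ × 1.22) = 12.6 m/s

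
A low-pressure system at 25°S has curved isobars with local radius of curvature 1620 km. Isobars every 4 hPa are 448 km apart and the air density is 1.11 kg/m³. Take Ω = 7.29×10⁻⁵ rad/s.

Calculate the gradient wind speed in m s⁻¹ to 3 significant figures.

11.7 m s⁻¹

Coriolis parameter at 25°S:
f = 2Ω sin φ = 2 × 7.29×10⁻⁵ × sin 25° = 6.16×10⁻⁵ s⁻¹
Pressure gradient: |∂P/∂n| = 400 Pa / 448000 m = 8.93×10⁻⁴ Pa/m
Geostrophic speed: V_g = |∂P/∂n|/(fρ) = 8.93×10⁻⁴/(6.16×10⁻⁵ × 1.11) = 13.1 m/s
Around a low, centrifugal force acts outward with Coriolis, so pressure-gradient force balances both:
(1/ρ)|∂P/∂n| = fV + V²/R  →  V² + fR·V − fR·V_g = 0
With fR = 6.16×10⁻⁵ × 1620×10³ m = 99.8 m/s:
V = [−fR + √((fR)² + 4 fR V_g)]/2 = [−99.8 + √(99.8² + 4×99.8×13.1)]/2 = 11.7 m/s
Subgeostrophic (V < V_g = 13.1 m/s), as expected around a low.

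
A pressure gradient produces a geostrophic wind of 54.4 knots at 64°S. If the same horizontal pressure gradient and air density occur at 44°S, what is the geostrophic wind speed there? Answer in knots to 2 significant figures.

With the same pressure gradient and density, V_g ∝ 1/f ∝ 1/sin φ.
V₂ = V₁ · sin φ₁ / sin φ₂ = 54.4 × sin 64° / sin 44°
V₂ = 54.4 × 0.8988/0.6947 = 70 knots

70 knots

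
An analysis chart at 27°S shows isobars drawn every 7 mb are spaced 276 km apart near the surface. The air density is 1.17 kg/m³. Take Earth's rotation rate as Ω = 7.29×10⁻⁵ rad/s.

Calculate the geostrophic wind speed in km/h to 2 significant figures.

Coriolis parameter at 27°S:
f = 2Ω sin φ = 2 × 7.29×10⁻⁵ × sin 27° = 6.62×10⁻⁵ s⁻¹
Pressure gradient: |∂P/∂n| = 700 Pa / 276000 m = 2.54×10⁻³ Pa/m
Geostrophic balance (pressure-gradient force = Coriolis force):
V_g = (1/(fρ)) |∂P/∂n| = 2.54×10⁻³ / (6.62×10⁻⁵ × 1.17) = 32.7 m/s
Converting: 32.7 m/s × 3.6 = 120 km/h

120 km/h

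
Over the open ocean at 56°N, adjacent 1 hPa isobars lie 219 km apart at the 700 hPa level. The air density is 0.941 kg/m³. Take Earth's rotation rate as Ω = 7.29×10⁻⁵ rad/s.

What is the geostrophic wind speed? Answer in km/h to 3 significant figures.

14.5 km/h

Coriolis parameter at 56°N:
f = 2Ω sin φ = 2 × 7.29×10⁻⁵ × sin 56° = 1.21×10⁻⁴ s⁻¹
Pressure gradient: |∂P/∂n| = 100 Pa / 219000 m = 4.57×10⁻⁴ Pa/m
Geostrophic balance (pressure-gradient force = Coriolis force):
V_g = (1/(fρ)) |∂P/∂n| = 4.57×10⁻⁴ / (1.21×10⁻⁴ × 0.941) = 4.01 m/s
Converting: 4.01 m/s × 3.6 = 14.5 km/h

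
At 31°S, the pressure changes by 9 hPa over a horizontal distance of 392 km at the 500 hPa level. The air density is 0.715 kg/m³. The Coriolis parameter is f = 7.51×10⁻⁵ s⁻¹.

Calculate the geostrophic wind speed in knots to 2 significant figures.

Pressure gradient: |∂P/∂n| = 900 Pa / 392000 m = 2.30×10⁻³ Pa/m
Geostrophic balance (pressure-gradient force = Coriolis force):
V_g = (1/(fρ)) |∂P/∂n| = 2.30×10⁻³ / (7.51×10⁻⁵ × 0.715) = 42.8 m/s
Converting: 42.8 m/s × 1.944 = 83 knots

83 knots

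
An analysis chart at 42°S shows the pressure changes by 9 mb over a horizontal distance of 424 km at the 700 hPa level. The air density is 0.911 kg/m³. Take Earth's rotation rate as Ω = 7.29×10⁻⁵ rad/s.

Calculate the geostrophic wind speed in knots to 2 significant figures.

Coriolis parameter at 42°S:
f = 2Ω sin φ = 2 × 7.29×10⁻⁵ × sin 42° = 9.76×10⁻⁵ s⁻¹
Pressure gradient: |∂P/∂n| = 900 Pa / 424000 m = 2.12×10⁻³ Pa/m
Geostrophic balance (pressure-gradient force = Coriolis force):
V_g = (1/(fρ)) |∂P/∂n| = 2.12×10⁻³ / (9.76×10⁻⁵ × 0.911) = 23.9 m/s
Converting: 23.9 m/s × 1.944 = 46 knots

46 knots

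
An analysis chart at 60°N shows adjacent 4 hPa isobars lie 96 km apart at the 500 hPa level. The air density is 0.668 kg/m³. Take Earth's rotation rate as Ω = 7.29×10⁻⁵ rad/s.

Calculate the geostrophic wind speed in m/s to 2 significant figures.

Coriolis parameter at 60°N:
f = 2Ω sin φ = 2 × 7.29×10⁻⁵ × sin 60° = 1.26×10⁻⁴ s⁻¹
Pressure gradient: |∂P/∂n| = 400 Pa / 96000 m = 4.17×10⁻³ Pa/m
Geostrophic balance (pressure-gradient force = Coriolis force):
V_g = (1/(fρ)) |∂P/∂n| = 4.17×10⁻³ / (1.26×10⁻⁴ × 0.668) = 49.4 m/s

49 m/s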